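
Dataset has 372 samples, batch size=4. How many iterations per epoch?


Iterations per epoch = dataset_size / batch_size
= 372 / 4
= 93

93


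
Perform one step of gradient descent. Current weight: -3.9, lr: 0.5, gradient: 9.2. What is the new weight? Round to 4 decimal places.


w_new = w_old - lr * gradient
= -3.9 - 0.5 * 9.2
= -3.9 - (4.6)
= -8.5000

-8.5000


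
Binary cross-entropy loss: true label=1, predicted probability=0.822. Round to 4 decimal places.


For y=1: Loss = -log(p)
= -log(0.822)
= -(-0.196)
= 0.1960

0.1960


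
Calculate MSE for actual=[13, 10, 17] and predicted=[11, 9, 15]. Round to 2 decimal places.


Differences: [2, 1, 2]
Squared errors: [4, 1, 4]
Sum of squared errors = 9
MSE = 9 / 3 = 3.00

3.00


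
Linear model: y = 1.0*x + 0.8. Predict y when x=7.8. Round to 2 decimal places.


y = 1.0 * 7.8 + (0.8)
= 7.8 + (0.8)
= 8.60

8.60


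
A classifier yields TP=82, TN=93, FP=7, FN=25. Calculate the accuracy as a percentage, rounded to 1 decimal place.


Accuracy = (TP + TN) / (TP + TN + FP + FN) * 100
= (82 + 93) / (82 + 93 + 7 + 25)
= 175 / 207
= 0.8454
= 84.5%

84.5


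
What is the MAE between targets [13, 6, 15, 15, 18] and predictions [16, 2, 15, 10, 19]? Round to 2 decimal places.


Absolute errors: [3, 4, 0, 5, 1]
Sum of absolute errors = 13
MAE = 13 / 5 = 2.60

2.60


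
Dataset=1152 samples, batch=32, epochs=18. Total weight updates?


Iterations per epoch = 1152 / 32 = 36
Total updates = iterations_per_epoch * epochs
= 36 * 18
= 648

648


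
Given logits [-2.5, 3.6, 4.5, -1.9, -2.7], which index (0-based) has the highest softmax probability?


Softmax is a monotonic transformation, so it preserves the argmax.
We need to find the index of the maximum logit.
Index 0: -2.5
Index 1: 3.6
Index 2: 4.5
Index 3: -1.9
Index 4: -2.7
Maximum logit = 4.5 at index 2

2


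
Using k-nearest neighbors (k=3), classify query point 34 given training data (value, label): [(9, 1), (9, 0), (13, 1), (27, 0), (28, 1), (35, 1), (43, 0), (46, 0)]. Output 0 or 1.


Distances from query 34:
Point 35 (class 1): distance = 1
Point 28 (class 1): distance = 6
Point 27 (class 0): distance = 7
K=3 nearest neighbors: classes = [1, 1, 0]
Votes for class 1: 2 / 3
Majority vote => class 1

1


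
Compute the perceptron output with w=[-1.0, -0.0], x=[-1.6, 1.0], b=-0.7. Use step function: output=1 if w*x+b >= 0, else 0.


z = w . x + b
= -1.0*-1.6 + -0.0*1.0 + -0.7
= 1.6 + -0.0 + -0.7
= 1.6 + -0.7
= 0.9
Since z = 0.9 >= 0, output = 1

1


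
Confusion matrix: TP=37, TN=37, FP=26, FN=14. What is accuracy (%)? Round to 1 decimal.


Accuracy = (TP + TN) / (TP + TN + FP + FN) * 100
= (37 + 37) / (37 + 37 + 26 + 14)
= 74 / 114
= 0.6491
= 64.9%

64.9


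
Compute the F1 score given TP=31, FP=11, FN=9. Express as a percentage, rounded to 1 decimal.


Precision = TP / (TP + FP) = 31 / 42 = 0.7381
Recall = TP / (TP + FN) = 31 / 40 = 0.775
F1 = 2 * P * R / (P + R)
= 2 * 0.7381 * 0.775 / (0.7381 + 0.775)
= 1.144 / 1.5131
= 0.7561
As percentage: 75.6%

75.6


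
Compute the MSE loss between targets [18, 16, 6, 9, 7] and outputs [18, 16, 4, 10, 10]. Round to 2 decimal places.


Differences: [0, 0, 2, -1, -3]
Squared errors: [0, 0, 4, 1, 9]
Sum of squared errors = 14
MSE = 14 / 5 = 2.80

2.80


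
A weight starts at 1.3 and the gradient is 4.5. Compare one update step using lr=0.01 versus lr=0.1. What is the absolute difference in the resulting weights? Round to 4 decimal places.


With lr=0.01: w_new = 1.3 - 0.01 * 4.5 = 1.255
With lr=0.1: w_new = 1.3 - 0.1 * 4.5 = 0.85
Absolute difference = |1.255 - 0.85|
= 0.4050

0.4050


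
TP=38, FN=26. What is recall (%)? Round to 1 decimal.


Recall = TP / (TP + FN) * 100
= 38 / (38 + 26)
= 38 / 64
= 0.5938
= 59.4%

59.4


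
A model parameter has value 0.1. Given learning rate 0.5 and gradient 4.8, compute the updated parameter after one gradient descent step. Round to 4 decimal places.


w_new = w_old - lr * gradient
= 0.1 - 0.5 * 4.8
= 0.1 - (2.4)
= -2.3000

-2.3000


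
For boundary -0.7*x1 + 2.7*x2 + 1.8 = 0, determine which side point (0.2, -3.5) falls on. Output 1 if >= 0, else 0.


Compute -0.7 * 0.2 + 2.7 * -3.5 + 1.8
= -0.14 + -9.45 + 1.8
= -7.79
Since -7.79 < 0, the point is on the negative side.

0


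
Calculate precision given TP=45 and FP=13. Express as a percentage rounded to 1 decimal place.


Precision = TP / (TP + FP) * 100
= 45 / (45 + 13)
= 45 / 58
= 0.7759
= 77.6%

77.6


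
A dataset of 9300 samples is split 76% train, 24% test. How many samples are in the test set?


Train samples = 9300 * 76% = 7068
Test samples = 9300 - 7068
= 2232

2232


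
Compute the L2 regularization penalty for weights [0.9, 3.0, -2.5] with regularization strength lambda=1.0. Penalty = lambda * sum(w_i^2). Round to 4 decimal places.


Squaring each weight:
0.9^2 = 0.81
3.0^2 = 9.0
(-2.5)^2 = 6.25
Sum of squares = 16.06
Penalty = 1.0 * 16.06 = 16.0600

16.0600


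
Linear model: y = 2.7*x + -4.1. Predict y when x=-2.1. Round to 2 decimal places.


y = 2.7 * -2.1 + (-4.1)
= -5.67 + (-4.1)
= -9.77

-9.77


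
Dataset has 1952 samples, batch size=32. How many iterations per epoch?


Iterations per epoch = dataset_size / batch_size
= 1952 / 32
= 61

61


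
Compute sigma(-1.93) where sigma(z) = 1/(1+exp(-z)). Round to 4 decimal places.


sigmoid(z) = 1 / (1 + exp(-z))
exp(-(-1.93)) = exp(1.93) = 6.8895
1 + 6.8895 = 7.8895
1 / 7.8895 = 0.1268

0.1268


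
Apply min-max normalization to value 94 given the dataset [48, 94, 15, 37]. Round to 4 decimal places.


Min = 15, Max = 94
Range = 94 - 15 = 79
Scaled = (x - min) / (max - min)
= (94 - 15) / 79
= 79 / 79
= 1.0000

1.0000


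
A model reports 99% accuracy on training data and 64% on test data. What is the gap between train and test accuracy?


Gap = train_accuracy - test_accuracy
= 99 - 64
= 35%
This large gap strongly indicates overfitting.

35


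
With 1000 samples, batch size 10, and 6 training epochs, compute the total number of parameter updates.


Iterations per epoch = 1000 / 10 = 100
Total updates = iterations_per_epoch * epochs
= 100 * 6
= 600

600


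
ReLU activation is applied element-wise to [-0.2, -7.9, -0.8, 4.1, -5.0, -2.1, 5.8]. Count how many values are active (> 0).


ReLU(x) = max(0, x) for each element:
ReLU(-0.2) = 0
ReLU(-7.9) = 0
ReLU(-0.8) = 0
ReLU(4.1) = 4.1
ReLU(-5.0) = 0
ReLU(-2.1) = 0
ReLU(5.8) = 5.8
Active neurons (>0): 2

2


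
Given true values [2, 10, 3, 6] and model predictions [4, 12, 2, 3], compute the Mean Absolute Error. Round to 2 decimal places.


Absolute errors: [2, 2, 1, 3]
Sum of absolute errors = 8
MAE = 8 / 4 = 2.00

2.00


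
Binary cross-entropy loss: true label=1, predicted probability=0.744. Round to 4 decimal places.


For y=1: Loss = -log(p)
= -log(0.744)
= -(-0.2957)
= 0.2957

0.2957


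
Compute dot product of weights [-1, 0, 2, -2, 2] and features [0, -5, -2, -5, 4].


Element-wise products:
-1 * 0 = 0
0 * -5 = 0
2 * -2 = -4
-2 * -5 = 10
2 * 4 = 8
Sum = 0 + 0 + -4 + 10 + 8
= 14

14


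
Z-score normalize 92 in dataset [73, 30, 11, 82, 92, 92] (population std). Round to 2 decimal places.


Mean = (73 + 30 + 11 + 82 + 92 + 92) / 6 = 63.3333
Variance = sum((x_i - mean)^2) / n = 989.2222
Std = sqrt(989.2222) = 31.4519
Z = (x - mean) / std
= (92 - 63.3333) / 31.4519
= 28.6667 / 31.4519
= 0.91

0.91


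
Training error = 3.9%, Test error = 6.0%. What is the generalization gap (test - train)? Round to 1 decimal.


Generalization gap = test_error - train_error
= 6.0 - 3.9
= 2.1%
A moderate gap.

2.1


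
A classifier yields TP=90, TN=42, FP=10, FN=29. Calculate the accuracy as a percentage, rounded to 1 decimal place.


Accuracy = (TP + TN) / (TP + TN + FP + FN) * 100
= (90 + 42) / (90 + 42 + 10 + 29)
= 132 / 171
= 0.7719
= 77.2%

77.2


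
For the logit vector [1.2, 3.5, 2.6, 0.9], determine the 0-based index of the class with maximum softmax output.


Softmax is a monotonic transformation, so it preserves the argmax.
We need to find the index of the maximum logit.
Index 0: 1.2
Index 1: 3.5
Index 2: 2.6
Index 3: 0.9
Maximum logit = 3.5 at index 1

1


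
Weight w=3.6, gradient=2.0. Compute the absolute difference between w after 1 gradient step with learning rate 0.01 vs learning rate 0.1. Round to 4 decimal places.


With lr=0.01: w_new = 3.6 - 0.01 * 2.0 = 3.58
With lr=0.1: w_new = 3.6 - 0.1 * 2.0 = 3.4
Absolute difference = |3.58 - 3.4|
= 0.1800

0.1800


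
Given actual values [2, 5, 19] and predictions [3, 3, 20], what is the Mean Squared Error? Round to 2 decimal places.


Differences: [-1, 2, -1]
Squared errors: [1, 4, 1]
Sum of squared errors = 6
MSE = 6 / 3 = 2.00

2.00


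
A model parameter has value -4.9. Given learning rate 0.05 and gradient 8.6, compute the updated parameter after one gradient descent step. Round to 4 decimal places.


w_new = w_old - lr * gradient
= -4.9 - 0.05 * 8.6
= -4.9 - (0.43)
= -5.3300

-5.3300


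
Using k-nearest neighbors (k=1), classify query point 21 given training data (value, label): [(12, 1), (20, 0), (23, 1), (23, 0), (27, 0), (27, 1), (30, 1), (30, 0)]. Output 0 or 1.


Distances from query 21:
Point 20 (class 0): distance = 1
K=1 nearest neighbors: classes = [0]
Votes for class 1: 0 / 1
Majority vote => class 0

0


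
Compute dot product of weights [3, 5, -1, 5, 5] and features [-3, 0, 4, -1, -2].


Element-wise products:
3 * -3 = -9
5 * 0 = 0
-1 * 4 = -4
5 * -1 = -5
5 * -2 = -10
Sum = -9 + 0 + -4 + -5 + -10
= -28

-28


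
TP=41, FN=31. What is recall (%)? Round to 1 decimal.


Recall = TP / (TP + FN) * 100
= 41 / (41 + 31)
= 41 / 72
= 0.5694
= 56.9%

56.9


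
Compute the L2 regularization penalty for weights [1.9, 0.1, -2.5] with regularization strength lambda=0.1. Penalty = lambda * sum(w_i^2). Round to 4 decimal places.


Squaring each weight:
1.9^2 = 3.61
0.1^2 = 0.01
(-2.5)^2 = 6.25
Sum of squares = 9.87
Penalty = 0.1 * 9.87 = 0.9870

0.9870


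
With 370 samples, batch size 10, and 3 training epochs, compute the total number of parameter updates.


Iterations per epoch = 370 / 10 = 37
Total updates = iterations_per_epoch * epochs
= 37 * 3
= 111

111


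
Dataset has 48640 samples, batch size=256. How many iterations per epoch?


Iterations per epoch = dataset_size / batch_size
= 48640 / 256
= 190

190


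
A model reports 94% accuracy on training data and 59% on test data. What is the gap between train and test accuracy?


Gap = train_accuracy - test_accuracy
= 94 - 59
= 35%
This large gap strongly indicates overfitting.

35


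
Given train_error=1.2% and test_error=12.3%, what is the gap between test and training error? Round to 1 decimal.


Generalization gap = test_error - train_error
= 12.3 - 1.2
= 11.1%
A large gap suggests overfitting.

11.1


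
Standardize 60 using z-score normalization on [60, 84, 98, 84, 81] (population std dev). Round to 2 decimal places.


Mean = (60 + 84 + 98 + 84 + 81) / 5 = 81.4
Variance = sum((x_i - mean)^2) / n = 149.44
Std = sqrt(149.44) = 12.2246
Z = (x - mean) / std
= (60 - 81.4) / 12.2246
= -21.4 / 12.2246
= -1.75

-1.75


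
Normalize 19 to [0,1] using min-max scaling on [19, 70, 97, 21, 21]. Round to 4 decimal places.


Min = 19, Max = 97
Range = 97 - 19 = 78
Scaled = (x - min) / (max - min)
= (19 - 19) / 78
= 0 / 78
= 0.0000

0.0000


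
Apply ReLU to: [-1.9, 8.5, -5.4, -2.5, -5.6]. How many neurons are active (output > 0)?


ReLU(x) = max(0, x) for each element:
ReLU(-1.9) = 0
ReLU(8.5) = 8.5
ReLU(-5.4) = 0
ReLU(-2.5) = 0
ReLU(-5.6) = 0
Active neurons (>0): 1

1


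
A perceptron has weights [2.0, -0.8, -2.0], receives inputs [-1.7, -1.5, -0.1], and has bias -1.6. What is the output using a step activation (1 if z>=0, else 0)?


z = w . x + b
= 2.0*-1.7 + -0.8*-1.5 + -2.0*-0.1 + -1.6
= -3.4 + 1.2 + 0.2 + -1.6
= -2.0 + -1.6
= -3.6
Since z = -3.6 < 0, output = 0

0


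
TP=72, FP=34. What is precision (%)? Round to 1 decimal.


Precision = TP / (TP + FP) * 100
= 72 / (72 + 34)
= 72 / 106
= 0.6792
= 67.9%

67.9


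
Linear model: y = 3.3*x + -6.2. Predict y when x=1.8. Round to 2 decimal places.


y = 3.3 * 1.8 + (-6.2)
= 5.94 + (-6.2)
= -0.26

-0.26


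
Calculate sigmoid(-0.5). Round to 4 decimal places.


sigmoid(z) = 1 / (1 + exp(-z))
exp(-(-0.5)) = exp(0.5) = 1.6487
1 + 1.6487 = 2.6487
1 / 2.6487 = 0.3775

0.3775


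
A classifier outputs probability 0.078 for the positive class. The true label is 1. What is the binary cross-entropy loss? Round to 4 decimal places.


For y=1: Loss = -log(p)
= -log(0.078)
= -(-2.551)
= 2.5510

2.5510


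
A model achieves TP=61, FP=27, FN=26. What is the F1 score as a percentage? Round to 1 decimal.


Precision = TP / (TP + FP) = 61 / 88 = 0.6932
Recall = TP / (TP + FN) = 61 / 87 = 0.7011
F1 = 2 * P * R / (P + R)
= 2 * 0.6932 * 0.7011 / (0.6932 + 0.7011)
= 0.972 / 1.3943
= 0.6971
As percentage: 69.7%

69.7


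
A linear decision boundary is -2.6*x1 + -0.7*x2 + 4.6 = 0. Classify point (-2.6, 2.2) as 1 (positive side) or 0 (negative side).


Compute -2.6 * -2.6 + -0.7 * 2.2 + 4.6
= 6.76 + -1.54 + 4.6
= 9.82
Since 9.82 >= 0, the point is on the positive side.

1


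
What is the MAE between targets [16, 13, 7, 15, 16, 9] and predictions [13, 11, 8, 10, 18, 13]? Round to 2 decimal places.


Absolute errors: [3, 2, 1, 5, 2, 4]
Sum of absolute errors = 17
MAE = 17 / 6 = 2.83

2.83


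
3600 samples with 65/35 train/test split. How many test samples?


Train samples = 3600 * 65% = 2340
Test samples = 3600 - 2340
= 1260

1260


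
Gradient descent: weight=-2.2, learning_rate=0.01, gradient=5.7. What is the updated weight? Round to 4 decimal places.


w_new = w_old - lr * gradient
= -2.2 - 0.01 * 5.7
= -2.2 - (0.057)
= -2.2570

-2.2570


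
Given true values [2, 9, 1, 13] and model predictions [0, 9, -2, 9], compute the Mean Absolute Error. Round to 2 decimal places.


Absolute errors: [2, 0, 3, 4]
Sum of absolute errors = 9
MAE = 9 / 4 = 2.25

2.25


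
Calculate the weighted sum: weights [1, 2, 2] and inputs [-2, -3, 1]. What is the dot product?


Element-wise products:
1 * -2 = -2
2 * -3 = -6
2 * 1 = 2
Sum = -2 + -6 + 2
= -6

-6


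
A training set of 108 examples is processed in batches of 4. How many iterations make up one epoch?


Iterations per epoch = dataset_size / batch_size
= 108 / 4
= 27

27


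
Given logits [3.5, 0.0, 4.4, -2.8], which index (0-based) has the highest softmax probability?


Softmax is a monotonic transformation, so it preserves the argmax.
We need to find the index of the maximum logit.
Index 0: 3.5
Index 1: 0.0
Index 2: 4.4
Index 3: -2.8
Maximum logit = 4.4 at index 2

2


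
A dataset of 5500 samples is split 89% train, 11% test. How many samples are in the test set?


Train samples = 5500 * 89% = 4895
Test samples = 5500 - 4895
= 605

605


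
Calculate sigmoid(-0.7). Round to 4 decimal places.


sigmoid(z) = 1 / (1 + exp(-z))
exp(-(-0.7)) = exp(0.7) = 2.0138
1 + 2.0138 = 3.0138
1 / 3.0138 = 0.3318

0.3318


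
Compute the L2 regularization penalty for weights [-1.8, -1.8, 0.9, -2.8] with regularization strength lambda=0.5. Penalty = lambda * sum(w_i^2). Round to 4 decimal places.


Squaring each weight:
(-1.8)^2 = 3.24
(-1.8)^2 = 3.24
0.9^2 = 0.81
(-2.8)^2 = 7.84
Sum of squares = 15.13
Penalty = 0.5 * 15.13 = 7.5650

7.5650


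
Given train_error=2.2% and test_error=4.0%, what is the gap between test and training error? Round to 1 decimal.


Generalization gap = test_error - train_error
= 4.0 - 2.2
= 1.8%
A small gap suggests good generalization.

1.8


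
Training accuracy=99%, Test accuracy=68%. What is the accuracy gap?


Gap = train_accuracy - test_accuracy
= 99 - 68
= 31%
This large gap strongly indicates overfitting.

31


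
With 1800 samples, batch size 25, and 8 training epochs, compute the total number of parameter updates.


Iterations per epoch = 1800 / 25 = 72
Total updates = iterations_per_epoch * epochs
= 72 * 8
= 576

576


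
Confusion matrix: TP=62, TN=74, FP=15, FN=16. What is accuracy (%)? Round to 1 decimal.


Accuracy = (TP + TN) / (TP + TN + FP + FN) * 100
= (62 + 74) / (62 + 74 + 15 + 16)
= 136 / 167
= 0.8144
= 81.4%

81.4


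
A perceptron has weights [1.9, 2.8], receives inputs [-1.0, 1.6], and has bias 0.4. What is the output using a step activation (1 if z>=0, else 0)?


z = w . x + b
= 1.9*-1.0 + 2.8*1.6 + 0.4
= -1.9 + 4.48 + 0.4
= 2.58 + 0.4
= 2.98
Since z = 2.98 >= 0, output = 1

1


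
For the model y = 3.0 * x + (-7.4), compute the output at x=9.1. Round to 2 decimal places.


y = 3.0 * 9.1 + (-7.4)
= 27.3 + (-7.4)
= 19.90

19.90


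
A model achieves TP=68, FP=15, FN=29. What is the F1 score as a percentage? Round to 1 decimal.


Precision = TP / (TP + FP) = 68 / 83 = 0.8193
Recall = TP / (TP + FN) = 68 / 97 = 0.701
F1 = 2 * P * R / (P + R)
= 2 * 0.8193 * 0.701 / (0.8193 + 0.701)
= 1.1487 / 1.5203
= 0.7556
As percentage: 75.6%

75.6


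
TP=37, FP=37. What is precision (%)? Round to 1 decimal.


Precision = TP / (TP + FP) * 100
= 37 / (37 + 37)
= 37 / 74
= 0.5
= 50.0%

50.0


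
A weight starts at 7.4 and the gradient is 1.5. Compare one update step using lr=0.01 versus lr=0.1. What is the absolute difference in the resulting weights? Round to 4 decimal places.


With lr=0.01: w_new = 7.4 - 0.01 * 1.5 = 7.385
With lr=0.1: w_new = 7.4 - 0.1 * 1.5 = 7.25
Absolute difference = |7.385 - 7.25|
= 0.1350

0.1350


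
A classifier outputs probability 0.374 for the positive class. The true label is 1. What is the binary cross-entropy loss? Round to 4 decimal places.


For y=1: Loss = -log(p)
= -log(0.374)
= -(-0.9835)
= 0.9835

0.9835


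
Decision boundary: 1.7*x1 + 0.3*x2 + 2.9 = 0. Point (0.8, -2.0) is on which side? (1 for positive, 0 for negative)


Compute 1.7 * 0.8 + 0.3 * -2.0 + 2.9
= 1.36 + -0.6 + 2.9
= 3.66
Since 3.66 >= 0, the point is on the positive side.

1


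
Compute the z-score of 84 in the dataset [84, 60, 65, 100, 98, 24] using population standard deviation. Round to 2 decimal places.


Mean = (84 + 60 + 65 + 100 + 98 + 24) / 6 = 71.8333
Variance = sum((x_i - mean)^2) / n = 683.4722
Std = sqrt(683.4722) = 26.1433
Z = (x - mean) / std
= (84 - 71.8333) / 26.1433
= 12.1667 / 26.1433
= 0.47

0.47


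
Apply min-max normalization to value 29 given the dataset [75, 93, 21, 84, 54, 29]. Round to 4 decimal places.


Min = 21, Max = 93
Range = 93 - 21 = 72
Scaled = (x - min) / (max - min)
= (29 - 21) / 72
= 8 / 72
= 0.1111

0.1111


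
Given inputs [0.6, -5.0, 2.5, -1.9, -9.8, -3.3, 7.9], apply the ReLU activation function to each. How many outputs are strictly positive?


ReLU(x) = max(0, x) for each element:
ReLU(0.6) = 0.6
ReLU(-5.0) = 0
ReLU(2.5) = 2.5
ReLU(-1.9) = 0
ReLU(-9.8) = 0
ReLU(-3.3) = 0
ReLU(7.9) = 7.9
Active neurons (>0): 3

3


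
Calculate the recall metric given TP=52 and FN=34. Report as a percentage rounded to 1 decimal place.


Recall = TP / (TP + FN) * 100
= 52 / (52 + 34)
= 52 / 86
= 0.6047
= 60.5%

60.5


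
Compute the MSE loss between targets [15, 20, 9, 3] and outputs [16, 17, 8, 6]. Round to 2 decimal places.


Differences: [-1, 3, 1, -3]
Squared errors: [1, 9, 1, 9]
Sum of squared errors = 20
MSE = 20 / 4 = 5.00

5.00


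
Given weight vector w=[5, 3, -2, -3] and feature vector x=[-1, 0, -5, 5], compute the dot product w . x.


Element-wise products:
5 * -1 = -5
3 * 0 = 0
-2 * -5 = 10
-3 * 5 = -15
Sum = -5 + 0 + 10 + -15
= -10

-10


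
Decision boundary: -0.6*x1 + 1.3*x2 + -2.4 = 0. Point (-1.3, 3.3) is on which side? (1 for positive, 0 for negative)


Compute -0.6 * -1.3 + 1.3 * 3.3 + -2.4
= 0.78 + 4.29 + -2.4
= 2.67
Since 2.67 >= 0, the point is on the positive side.

1


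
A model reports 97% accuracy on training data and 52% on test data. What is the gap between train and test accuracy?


Gap = train_accuracy - test_accuracy
= 97 - 52
= 45%
This large gap strongly indicates overfitting.

45


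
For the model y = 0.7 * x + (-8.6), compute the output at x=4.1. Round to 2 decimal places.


y = 0.7 * 4.1 + (-8.6)
= 2.87 + (-8.6)
= -5.73

-5.73


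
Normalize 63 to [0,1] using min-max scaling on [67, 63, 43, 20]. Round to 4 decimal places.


Min = 20, Max = 67
Range = 67 - 20 = 47
Scaled = (x - min) / (max - min)
= (63 - 20) / 47
= 43 / 47
= 0.9149

0.9149


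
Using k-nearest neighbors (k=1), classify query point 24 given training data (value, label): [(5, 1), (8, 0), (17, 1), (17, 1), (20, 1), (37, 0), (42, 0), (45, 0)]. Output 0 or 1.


Distances from query 24:
Point 20 (class 1): distance = 4
K=1 nearest neighbors: classes = [1]
Votes for class 1: 1 / 1
Majority vote => class 1

1


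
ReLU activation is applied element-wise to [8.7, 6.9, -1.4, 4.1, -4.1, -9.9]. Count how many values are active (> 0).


ReLU(x) = max(0, x) for each element:
ReLU(8.7) = 8.7
ReLU(6.9) = 6.9
ReLU(-1.4) = 0
ReLU(4.1) = 4.1
ReLU(-4.1) = 0
ReLU(-9.9) = 0
Active neurons (>0): 3

3


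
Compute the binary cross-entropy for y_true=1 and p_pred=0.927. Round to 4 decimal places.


For y=1: Loss = -log(p)
= -log(0.927)
= -(-0.0758)
= 0.0758

0.0758


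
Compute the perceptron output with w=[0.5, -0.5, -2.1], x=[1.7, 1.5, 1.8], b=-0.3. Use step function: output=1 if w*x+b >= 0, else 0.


z = w . x + b
= 0.5*1.7 + -0.5*1.5 + -2.1*1.8 + -0.3
= 0.85 + -0.75 + -3.78 + -0.3
= -3.68 + -0.3
= -3.98
Since z = -3.98 < 0, output = 0

0


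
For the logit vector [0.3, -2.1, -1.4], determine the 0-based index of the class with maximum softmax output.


Softmax is a monotonic transformation, so it preserves the argmax.
We need to find the index of the maximum logit.
Index 0: 0.3
Index 1: -2.1
Index 2: -1.4
Maximum logit = 0.3 at index 0

0


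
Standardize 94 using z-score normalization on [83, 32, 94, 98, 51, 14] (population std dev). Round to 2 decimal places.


Mean = (83 + 32 + 94 + 98 + 51 + 14) / 6 = 62.0
Variance = sum((x_i - mean)^2) / n = 1014.3333
Std = sqrt(1014.3333) = 31.8486
Z = (x - mean) / std
= (94 - 62.0) / 31.8486
= 32.0 / 31.8486
= 1.00

1.00


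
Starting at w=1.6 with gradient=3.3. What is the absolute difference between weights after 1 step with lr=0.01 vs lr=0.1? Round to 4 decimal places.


With lr=0.01: w_new = 1.6 - 0.01 * 3.3 = 1.567
With lr=0.1: w_new = 1.6 - 0.1 * 3.3 = 1.27
Absolute difference = |1.567 - 1.27|
= 0.2970

0.2970


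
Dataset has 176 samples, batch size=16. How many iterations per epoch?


Iterations per epoch = dataset_size / batch_size
= 176 / 16
= 11

11


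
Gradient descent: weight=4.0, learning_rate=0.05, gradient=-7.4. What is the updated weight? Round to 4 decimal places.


w_new = w_old - lr * gradient
= 4.0 - 0.05 * -7.4
= 4.0 - (-0.37)
= 4.3700

4.3700


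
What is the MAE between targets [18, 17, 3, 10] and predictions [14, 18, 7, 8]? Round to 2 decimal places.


Absolute errors: [4, 1, 4, 2]
Sum of absolute errors = 11
MAE = 11 / 4 = 2.75

2.75


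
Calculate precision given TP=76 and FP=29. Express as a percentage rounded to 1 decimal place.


Precision = TP / (TP + FP) * 100
= 76 / (76 + 29)
= 76 / 105
= 0.7238
= 72.4%

72.4


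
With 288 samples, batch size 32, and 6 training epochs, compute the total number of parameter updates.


Iterations per epoch = 288 / 32 = 9
Total updates = iterations_per_epoch * epochs
= 9 * 6
= 54

54


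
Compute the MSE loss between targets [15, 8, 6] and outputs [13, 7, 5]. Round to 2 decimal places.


Differences: [2, 1, 1]
Squared errors: [4, 1, 1]
Sum of squared errors = 6
MSE = 6 / 3 = 2.00

2.00


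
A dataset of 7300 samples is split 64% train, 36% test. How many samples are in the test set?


Train samples = 7300 * 64% = 4672
Test samples = 7300 - 4672
= 2628

2628


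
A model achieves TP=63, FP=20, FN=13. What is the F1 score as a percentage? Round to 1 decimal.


Precision = TP / (TP + FP) = 63 / 83 = 0.759
Recall = TP / (TP + FN) = 63 / 76 = 0.8289
F1 = 2 * P * R / (P + R)
= 2 * 0.759 * 0.8289 / (0.759 + 0.8289)
= 1.2584 / 1.588
= 0.7925
As percentage: 79.2%

79.2


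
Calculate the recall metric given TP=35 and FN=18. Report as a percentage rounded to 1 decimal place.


Recall = TP / (TP + FN) * 100
= 35 / (35 + 18)
= 35 / 53
= 0.6604
= 66.0%

66.0


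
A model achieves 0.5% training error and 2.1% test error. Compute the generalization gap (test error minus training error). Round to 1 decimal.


Generalization gap = test_error - train_error
= 2.1 - 0.5
= 1.6%
A small gap suggests good generalization.

1.6


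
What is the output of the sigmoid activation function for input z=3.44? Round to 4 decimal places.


sigmoid(z) = 1 / (1 + exp(-z))
exp(-(3.44)) = exp(-3.44) = 0.0321
1 + 0.0321 = 1.0321
1 / 1.0321 = 0.9689

0.9689


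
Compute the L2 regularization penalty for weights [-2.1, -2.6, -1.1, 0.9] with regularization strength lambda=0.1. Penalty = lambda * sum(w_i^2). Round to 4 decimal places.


Squaring each weight:
(-2.1)^2 = 4.41
(-2.6)^2 = 6.76
(-1.1)^2 = 1.21
0.9^2 = 0.81
Sum of squares = 13.19
Penalty = 0.1 * 13.19 = 1.3190

1.3190


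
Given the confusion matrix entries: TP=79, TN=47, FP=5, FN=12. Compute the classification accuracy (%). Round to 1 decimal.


Accuracy = (TP + TN) / (TP + TN + FP + FN) * 100
= (79 + 47) / (79 + 47 + 5 + 12)
= 126 / 143
= 0.8811
= 88.1%

88.1


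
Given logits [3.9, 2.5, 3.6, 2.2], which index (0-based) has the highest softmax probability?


Softmax is a monotonic transformation, so it preserves the argmax.
We need to find the index of the maximum logit.
Index 0: 3.9
Index 1: 2.5
Index 2: 3.6
Index 3: 2.2
Maximum logit = 3.9 at index 0

0


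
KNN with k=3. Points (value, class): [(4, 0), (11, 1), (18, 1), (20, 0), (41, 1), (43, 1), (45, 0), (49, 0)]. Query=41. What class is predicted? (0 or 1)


Distances from query 41:
Point 41 (class 1): distance = 0
Point 43 (class 1): distance = 2
Point 45 (class 0): distance = 4
K=3 nearest neighbors: classes = [1, 1, 0]
Votes for class 1: 2 / 3
Majority vote => class 1

1


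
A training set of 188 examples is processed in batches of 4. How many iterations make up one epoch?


Iterations per epoch = dataset_size / batch_size
= 188 / 4
= 47

47


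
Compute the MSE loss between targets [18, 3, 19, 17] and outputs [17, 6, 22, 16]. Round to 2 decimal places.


Differences: [1, -3, -3, 1]
Squared errors: [1, 9, 9, 1]
Sum of squared errors = 20
MSE = 20 / 4 = 5.00

5.00


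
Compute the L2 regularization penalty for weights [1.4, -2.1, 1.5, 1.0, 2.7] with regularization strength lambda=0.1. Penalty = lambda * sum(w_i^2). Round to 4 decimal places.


Squaring each weight:
1.4^2 = 1.96
(-2.1)^2 = 4.41
1.5^2 = 2.25
1.0^2 = 1.0
2.7^2 = 7.29
Sum of squares = 16.91
Penalty = 0.1 * 16.91 = 1.6910

1.6910


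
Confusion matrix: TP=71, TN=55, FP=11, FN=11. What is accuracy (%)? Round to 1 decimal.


Accuracy = (TP + TN) / (TP + TN + FP + FN) * 100
= (71 + 55) / (71 + 55 + 11 + 11)
= 126 / 148
= 0.8514
= 85.1%

85.1


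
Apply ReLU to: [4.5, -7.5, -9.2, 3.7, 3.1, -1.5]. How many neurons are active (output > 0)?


ReLU(x) = max(0, x) for each element:
ReLU(4.5) = 4.5
ReLU(-7.5) = 0
ReLU(-9.2) = 0
ReLU(3.7) = 3.7
ReLU(3.1) = 3.1
ReLU(-1.5) = 0
Active neurons (>0): 3

3


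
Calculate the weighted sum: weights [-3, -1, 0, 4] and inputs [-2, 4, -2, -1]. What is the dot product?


Element-wise products:
-3 * -2 = 6
-1 * 4 = -4
0 * -2 = 0
4 * -1 = -4
Sum = 6 + -4 + 0 + -4
= -2

-2


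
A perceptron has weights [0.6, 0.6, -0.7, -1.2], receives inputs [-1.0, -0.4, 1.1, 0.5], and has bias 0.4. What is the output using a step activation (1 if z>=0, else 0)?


z = w . x + b
= 0.6*-1.0 + 0.6*-0.4 + -0.7*1.1 + -1.2*0.5 + 0.4
= -0.6 + -0.24 + -0.77 + -0.6 + 0.4
= -2.21 + 0.4
= -1.81
Since z = -1.81 < 0, output = 0

0


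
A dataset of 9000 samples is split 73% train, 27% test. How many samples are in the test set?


Train samples = 9000 * 73% = 6570
Test samples = 9000 - 6570
= 2430

2430


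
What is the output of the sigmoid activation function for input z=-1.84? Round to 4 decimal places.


sigmoid(z) = 1 / (1 + exp(-z))
exp(-(-1.84)) = exp(1.84) = 6.2965
1 + 6.2965 = 7.2965
1 / 7.2965 = 0.1371

0.1371


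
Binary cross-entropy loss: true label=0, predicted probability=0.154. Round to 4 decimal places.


For y=0: Loss = -log(1-p)
= -log(1 - 0.154)
= -log(0.846)
= -(-0.1672)
= 0.1672

0.1672


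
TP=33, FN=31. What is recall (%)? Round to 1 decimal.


Recall = TP / (TP + FN) * 100
= 33 / (33 + 31)
= 33 / 64
= 0.5156
= 51.6%

51.6


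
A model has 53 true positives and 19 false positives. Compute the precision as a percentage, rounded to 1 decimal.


Precision = TP / (TP + FP) * 100
= 53 / (53 + 19)
= 53 / 72
= 0.7361
= 73.6%

73.6


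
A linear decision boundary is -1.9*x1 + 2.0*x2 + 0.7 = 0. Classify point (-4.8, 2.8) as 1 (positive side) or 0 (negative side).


Compute -1.9 * -4.8 + 2.0 * 2.8 + 0.7
= 9.12 + 5.6 + 0.7
= 15.42
Since 15.42 >= 0, the point is on the positive side.

1


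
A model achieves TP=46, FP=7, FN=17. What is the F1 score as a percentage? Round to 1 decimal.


Precision = TP / (TP + FP) = 46 / 53 = 0.8679
Recall = TP / (TP + FN) = 46 / 63 = 0.7302
F1 = 2 * P * R / (P + R)
= 2 * 0.8679 * 0.7302 / (0.8679 + 0.7302)
= 1.2674 / 1.5981
= 0.7931
As percentage: 79.3%

79.3


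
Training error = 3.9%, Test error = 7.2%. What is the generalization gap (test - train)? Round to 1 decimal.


Generalization gap = test_error - train_error
= 7.2 - 3.9
= 3.3%
A moderate gap.

3.3


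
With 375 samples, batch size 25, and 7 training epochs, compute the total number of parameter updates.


Iterations per epoch = 375 / 25 = 15
Total updates = iterations_per_epoch * epochs
= 15 * 7
= 105

105


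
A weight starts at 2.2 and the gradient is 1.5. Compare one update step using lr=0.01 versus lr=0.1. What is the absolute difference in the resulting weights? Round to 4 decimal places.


With lr=0.01: w_new = 2.2 - 0.01 * 1.5 = 2.185
With lr=0.1: w_new = 2.2 - 0.1 * 1.5 = 2.05
Absolute difference = |2.185 - 2.05|
= 0.1350

0.1350


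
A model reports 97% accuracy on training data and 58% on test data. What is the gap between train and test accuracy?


Gap = train_accuracy - test_accuracy
= 97 - 58
= 39%
This large gap strongly indicates overfitting.

39


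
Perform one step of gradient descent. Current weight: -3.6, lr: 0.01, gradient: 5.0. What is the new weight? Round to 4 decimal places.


w_new = w_old - lr * gradient
= -3.6 - 0.01 * 5.0
= -3.6 - (0.05)
= -3.6500

-3.6500


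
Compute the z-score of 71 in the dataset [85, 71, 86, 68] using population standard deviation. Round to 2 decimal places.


Mean = (85 + 71 + 86 + 68) / 4 = 77.5
Variance = sum((x_i - mean)^2) / n = 65.25
Std = sqrt(65.25) = 8.0777
Z = (x - mean) / std
= (71 - 77.5) / 8.0777
= -6.5 / 8.0777
= -0.80

-0.80


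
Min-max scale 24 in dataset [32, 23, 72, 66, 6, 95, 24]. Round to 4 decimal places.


Min = 6, Max = 95
Range = 95 - 6 = 89
Scaled = (x - min) / (max - min)
= (24 - 6) / 89
= 18 / 89
= 0.2022

0.2022


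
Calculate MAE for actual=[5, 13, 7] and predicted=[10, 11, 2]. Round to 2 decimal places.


Absolute errors: [5, 2, 5]
Sum of absolute errors = 12
MAE = 12 / 3 = 4.00

4.00


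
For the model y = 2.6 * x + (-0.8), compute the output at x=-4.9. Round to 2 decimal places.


y = 2.6 * -4.9 + (-0.8)
= -12.74 + (-0.8)
= -13.54

-13.54


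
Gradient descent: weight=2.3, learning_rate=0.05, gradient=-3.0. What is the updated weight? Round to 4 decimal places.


w_new = w_old - lr * gradient
= 2.3 - 0.05 * -3.0
= 2.3 - (-0.15)
= 2.4500

2.4500


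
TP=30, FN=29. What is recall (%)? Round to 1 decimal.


Recall = TP / (TP + FN) * 100
= 30 / (30 + 29)
= 30 / 59
= 0.5085
= 50.8%

50.8


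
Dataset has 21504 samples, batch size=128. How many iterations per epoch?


Iterations per epoch = dataset_size / batch_size
= 21504 / 128
= 168

168


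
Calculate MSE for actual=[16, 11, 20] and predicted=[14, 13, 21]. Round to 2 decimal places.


Differences: [2, -2, -1]
Squared errors: [4, 4, 1]
Sum of squared errors = 9
MSE = 9 / 3 = 3.00

3.00


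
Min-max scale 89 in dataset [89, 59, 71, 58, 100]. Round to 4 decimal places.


Min = 58, Max = 100
Range = 100 - 58 = 42
Scaled = (x - min) / (max - min)
= (89 - 58) / 42
= 31 / 42
= 0.7381

0.7381


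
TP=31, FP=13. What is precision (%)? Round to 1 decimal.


Precision = TP / (TP + FP) * 100
= 31 / (31 + 13)
= 31 / 44
= 0.7045
= 70.5%

70.5


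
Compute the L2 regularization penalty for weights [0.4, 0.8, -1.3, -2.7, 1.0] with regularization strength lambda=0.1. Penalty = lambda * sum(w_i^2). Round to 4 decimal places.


Squaring each weight:
0.4^2 = 0.16
0.8^2 = 0.64
(-1.3)^2 = 1.69
(-2.7)^2 = 7.29
1.0^2 = 1.0
Sum of squares = 10.78
Penalty = 0.1 * 10.78 = 1.0780

1.0780


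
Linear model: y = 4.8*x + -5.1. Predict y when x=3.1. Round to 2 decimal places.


y = 4.8 * 3.1 + (-5.1)
= 14.88 + (-5.1)
= 9.78

9.78


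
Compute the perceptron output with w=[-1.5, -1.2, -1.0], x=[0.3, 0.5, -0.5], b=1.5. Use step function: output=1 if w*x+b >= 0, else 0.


z = w . x + b
= -1.5*0.3 + -1.2*0.5 + -1.0*-0.5 + 1.5
= -0.45 + -0.6 + 0.5 + 1.5
= -0.55 + 1.5
= 0.95
Since z = 0.95 >= 0, output = 1

1


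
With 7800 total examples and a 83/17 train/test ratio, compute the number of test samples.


Train samples = 7800 * 83% = 6474
Test samples = 7800 - 6474
= 1326

1326


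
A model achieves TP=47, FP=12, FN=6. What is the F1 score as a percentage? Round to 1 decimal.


Precision = TP / (TP + FP) = 47 / 59 = 0.7966
Recall = TP / (TP + FN) = 47 / 53 = 0.8868
F1 = 2 * P * R / (P + R)
= 2 * 0.7966 * 0.8868 / (0.7966 + 0.8868)
= 1.4129 / 1.6834
= 0.8393
As percentage: 83.9%

83.9


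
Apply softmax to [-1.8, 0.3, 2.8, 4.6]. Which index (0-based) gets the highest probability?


Softmax is a monotonic transformation, so it preserves the argmax.
We need to find the index of the maximum logit.
Index 0: -1.8
Index 1: 0.3
Index 2: 2.8
Index 3: 4.6
Maximum logit = 4.6 at index 3

3


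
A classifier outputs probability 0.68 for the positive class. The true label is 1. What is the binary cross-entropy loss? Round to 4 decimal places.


For y=1: Loss = -log(p)
= -log(0.68)
= -(-0.3857)
= 0.3857

0.3857


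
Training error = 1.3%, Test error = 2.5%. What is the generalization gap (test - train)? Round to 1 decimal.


Generalization gap = test_error - train_error
= 2.5 - 1.3
= 1.2%
A small gap suggests good generalization.

1.2


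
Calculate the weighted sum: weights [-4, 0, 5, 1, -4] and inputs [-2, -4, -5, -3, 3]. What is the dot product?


Element-wise products:
-4 * -2 = 8
0 * -4 = 0
5 * -5 = -25
1 * -3 = -3
-4 * 3 = -12
Sum = 8 + 0 + -25 + -3 + -12
= -32

-32


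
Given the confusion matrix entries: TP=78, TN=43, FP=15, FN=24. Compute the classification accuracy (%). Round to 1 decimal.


Accuracy = (TP + TN) / (TP + TN + FP + FN) * 100
= (78 + 43) / (78 + 43 + 15 + 24)
= 121 / 160
= 0.7562
= 75.6%

75.6


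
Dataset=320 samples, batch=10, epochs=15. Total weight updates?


Iterations per epoch = 320 / 10 = 32
Total updates = iterations_per_epoch * epochs
= 32 * 15
= 480

480


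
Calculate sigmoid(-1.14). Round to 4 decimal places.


sigmoid(z) = 1 / (1 + exp(-z))
exp(-(-1.14)) = exp(1.14) = 3.1268
1 + 3.1268 = 4.1268
1 / 4.1268 = 0.2423

0.2423


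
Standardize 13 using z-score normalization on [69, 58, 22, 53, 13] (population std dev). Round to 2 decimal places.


Mean = (69 + 58 + 22 + 53 + 13) / 5 = 43.0
Variance = sum((x_i - mean)^2) / n = 468.4
Std = sqrt(468.4) = 21.6426
Z = (x - mean) / std
= (13 - 43.0) / 21.6426
= -30.0 / 21.6426
= -1.39

-1.39


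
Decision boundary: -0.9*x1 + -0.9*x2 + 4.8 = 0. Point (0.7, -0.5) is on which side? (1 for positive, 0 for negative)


Compute -0.9 * 0.7 + -0.9 * -0.5 + 4.8
= -0.63 + 0.45 + 4.8
= 4.62
Since 4.62 >= 0, the point is on the positive side.

1


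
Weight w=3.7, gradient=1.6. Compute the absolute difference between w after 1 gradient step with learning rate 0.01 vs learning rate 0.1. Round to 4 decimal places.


With lr=0.01: w_new = 3.7 - 0.01 * 1.6 = 3.684
With lr=0.1: w_new = 3.7 - 0.1 * 1.6 = 3.54
Absolute difference = |3.684 - 3.54|
= 0.1440

0.1440


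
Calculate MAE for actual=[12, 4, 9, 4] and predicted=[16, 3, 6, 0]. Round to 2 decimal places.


Absolute errors: [4, 1, 3, 4]
Sum of absolute errors = 12
MAE = 12 / 4 = 3.00

3.00


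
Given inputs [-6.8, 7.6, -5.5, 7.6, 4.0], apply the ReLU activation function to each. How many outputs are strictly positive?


ReLU(x) = max(0, x) for each element:
ReLU(-6.8) = 0
ReLU(7.6) = 7.6
ReLU(-5.5) = 0
ReLU(7.6) = 7.6
ReLU(4.0) = 4.0
Active neurons (>0): 3

3


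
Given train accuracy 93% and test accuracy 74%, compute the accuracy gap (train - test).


Gap = train_accuracy - test_accuracy
= 93 - 74
= 19%
This gap suggests the model is overfitting.

19


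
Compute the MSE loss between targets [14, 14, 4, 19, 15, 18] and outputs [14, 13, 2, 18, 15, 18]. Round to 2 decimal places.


Differences: [0, 1, 2, 1, 0, 0]
Squared errors: [0, 1, 4, 1, 0, 0]
Sum of squared errors = 6
MSE = 6 / 6 = 1.00

1.00


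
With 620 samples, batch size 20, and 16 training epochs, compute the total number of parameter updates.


Iterations per epoch = 620 / 20 = 31
Total updates = iterations_per_epoch * epochs
= 31 * 16
= 496

496


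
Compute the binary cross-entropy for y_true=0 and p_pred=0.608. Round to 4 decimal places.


For y=0: Loss = -log(1-p)
= -log(1 - 0.608)
= -log(0.392)
= -(-0.9365)
= 0.9365

0.9365


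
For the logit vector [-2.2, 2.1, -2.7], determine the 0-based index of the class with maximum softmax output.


Softmax is a monotonic transformation, so it preserves the argmax.
We need to find the index of the maximum logit.
Index 0: -2.2
Index 1: 2.1
Index 2: -2.7
Maximum logit = 2.1 at index 1

1


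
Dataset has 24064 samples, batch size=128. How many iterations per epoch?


Iterations per epoch = dataset_size / batch_size
= 24064 / 128
= 188

188


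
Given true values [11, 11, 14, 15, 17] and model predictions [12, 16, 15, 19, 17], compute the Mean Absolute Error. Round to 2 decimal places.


Absolute errors: [1, 5, 1, 4, 0]
Sum of absolute errors = 11
MAE = 11 / 5 = 2.20

2.20


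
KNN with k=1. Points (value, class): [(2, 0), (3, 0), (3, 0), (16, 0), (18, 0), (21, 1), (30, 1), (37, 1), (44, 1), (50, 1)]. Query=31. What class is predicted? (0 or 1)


Distances from query 31:
Point 30 (class 1): distance = 1
K=1 nearest neighbors: classes = [1]
Votes for class 1: 1 / 1
Majority vote => class 1

1


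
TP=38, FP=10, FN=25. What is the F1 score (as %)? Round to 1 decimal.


Precision = TP / (TP + FP) = 38 / 48 = 0.7917
Recall = TP / (TP + FN) = 38 / 63 = 0.6032
F1 = 2 * P * R / (P + R)
= 2 * 0.7917 * 0.6032 / (0.7917 + 0.6032)
= 0.955 / 1.3948
= 0.6847
As percentage: 68.5%

68.5


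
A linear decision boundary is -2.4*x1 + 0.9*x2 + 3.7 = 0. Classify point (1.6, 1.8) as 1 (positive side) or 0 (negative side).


Compute -2.4 * 1.6 + 0.9 * 1.8 + 3.7
= -3.84 + 1.62 + 3.7
= 1.48
Since 1.48 >= 0, the point is on the positive side.

1


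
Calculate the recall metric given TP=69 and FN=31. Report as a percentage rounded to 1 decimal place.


Recall = TP / (TP + FN) * 100
= 69 / (69 + 31)
= 69 / 100
= 0.69
= 69.0%

69.0


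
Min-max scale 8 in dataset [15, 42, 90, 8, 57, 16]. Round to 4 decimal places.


Min = 8, Max = 90
Range = 90 - 8 = 82
Scaled = (x - min) / (max - min)
= (8 - 8) / 82
= 0 / 82
= 0.0000

0.0000
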